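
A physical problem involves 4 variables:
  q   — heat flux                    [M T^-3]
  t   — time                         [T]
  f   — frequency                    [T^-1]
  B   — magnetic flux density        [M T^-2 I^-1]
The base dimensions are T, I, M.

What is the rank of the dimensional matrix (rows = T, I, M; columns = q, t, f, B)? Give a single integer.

Write exponents as rows T,I,M / cols q,t,f,B:
  T: [-3  1 -1 -2]
  I: [ 0  0  0 -1]
  M: [ 1  0  0  1]
Row reduction gives pivot columns q,t,B; rank = 3

3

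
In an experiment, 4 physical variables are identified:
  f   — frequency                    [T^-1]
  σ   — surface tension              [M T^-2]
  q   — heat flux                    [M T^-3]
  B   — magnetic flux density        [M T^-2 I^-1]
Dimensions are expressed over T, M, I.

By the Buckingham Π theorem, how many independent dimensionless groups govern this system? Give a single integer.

Exponent matrix [T,M,I] × [f,σ,q,B]:
  T: [-1 -2 -3 -2]
  M: [ 0  1  1  1]
  I: [ 0  0  0 -1]
Row reduction gives pivot columns f,σ,B; rank = 3
Π count = n − r = 4 − 3 = 1

1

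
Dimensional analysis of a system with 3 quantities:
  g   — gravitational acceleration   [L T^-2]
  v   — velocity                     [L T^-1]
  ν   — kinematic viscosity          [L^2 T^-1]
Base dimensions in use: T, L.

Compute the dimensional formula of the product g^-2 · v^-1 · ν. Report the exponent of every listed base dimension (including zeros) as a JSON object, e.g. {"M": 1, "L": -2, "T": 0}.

Write exponents as rows T,L / cols g,v,ν:
  T: [-2 -1 -1]
  L: [ 1  1  2]
  [T]: (-2)·-2+(-1)·-1+(1)·-1 = 4
  [L]: (-2)·1+(-1)·1+(1)·2 = -1
⇒ T^4 L^-1

{"T": 4, "L": -1}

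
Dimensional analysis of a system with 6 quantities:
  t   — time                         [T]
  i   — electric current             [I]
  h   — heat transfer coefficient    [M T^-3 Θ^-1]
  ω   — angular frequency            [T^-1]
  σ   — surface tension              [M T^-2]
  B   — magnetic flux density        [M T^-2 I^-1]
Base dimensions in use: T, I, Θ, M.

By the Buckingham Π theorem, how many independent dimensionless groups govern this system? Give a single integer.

Dimensional matrix (T×I×Θ×M by t×i×h×ω×σ×B):
  T: [ 1  0 -3 -1 -2 -2]
  I: [ 0  1  0  0  0 -1]
  Θ: [ 0  0 -1  0  0  0]
  M: [ 0  0  1  0  1  1]
Row reduction gives pivot columns t,i,h,σ; rank = 4
Π count = n − r = 6 − 4 = 2

2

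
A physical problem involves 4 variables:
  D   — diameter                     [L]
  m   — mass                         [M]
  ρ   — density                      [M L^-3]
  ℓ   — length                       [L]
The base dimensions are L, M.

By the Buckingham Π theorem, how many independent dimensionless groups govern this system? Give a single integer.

2

Exponent matrix [L,M] × [D,m,ρ,ℓ]:
  L: [ 1  0 -3  1]
  M: [ 0  1  1  0]
RREF → pivots at {D,m} ⇒ r = 2
n=4, r=2 ⇒ 2 dimensionless groups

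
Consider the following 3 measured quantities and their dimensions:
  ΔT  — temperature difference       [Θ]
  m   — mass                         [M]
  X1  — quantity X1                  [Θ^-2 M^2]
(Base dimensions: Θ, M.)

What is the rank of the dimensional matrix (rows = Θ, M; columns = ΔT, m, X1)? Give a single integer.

2

Dimensional matrix (Θ×M by ΔT×m×X1):
  Θ: [ 1  0 -2]
  M: [ 0  1  2]
Echelon form has 2 nonzero rows (pivots: ΔT,m)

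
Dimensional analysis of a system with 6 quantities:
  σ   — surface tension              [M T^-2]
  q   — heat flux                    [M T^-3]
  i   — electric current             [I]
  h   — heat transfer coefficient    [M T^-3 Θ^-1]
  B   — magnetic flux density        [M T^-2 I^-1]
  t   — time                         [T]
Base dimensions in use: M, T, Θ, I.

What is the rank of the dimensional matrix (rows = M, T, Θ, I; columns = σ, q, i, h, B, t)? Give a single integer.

Write exponents as rows M,T,Θ,I / cols σ,q,i,h,B,t:
  M: [ 1  1  0  1  1  0]
  T: [-2 -3  0 -3 -2  1]
  Θ: [ 0  0  0 -1  0  0]
  I: [ 0  0  1  0 -1  0]
Row reduction gives pivot columns σ,q,i,h; rank = 4

4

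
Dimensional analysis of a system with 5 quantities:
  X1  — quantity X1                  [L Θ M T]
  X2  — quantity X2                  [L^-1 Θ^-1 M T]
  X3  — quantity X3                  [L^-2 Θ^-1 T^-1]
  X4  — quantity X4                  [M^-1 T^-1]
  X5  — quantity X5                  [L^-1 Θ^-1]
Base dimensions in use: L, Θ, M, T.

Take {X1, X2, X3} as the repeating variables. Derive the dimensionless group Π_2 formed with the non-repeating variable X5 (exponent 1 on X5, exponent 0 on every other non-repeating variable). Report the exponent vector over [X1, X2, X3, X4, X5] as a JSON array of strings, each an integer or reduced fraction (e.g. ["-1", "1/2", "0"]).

Write exponents as rows L,Θ,M,T / cols X1,X2,X3,X4,X5:
  L: [ 1 -1 -2  0 -1]
  Θ: [ 1 -1 -1  0 -1]
  M: [ 1  1  0 -1  0]
  T: [ 1  1 -1 -1  0]
Echelon form has 3 nonzero rows (pivots: X1,X2,X3)
Repeat: X1,X2,X3; free: X4,X5
RREF:
  r0: [   1    0    0 -1/2 -1/2]
  r1: [   0    1    0 -1/2  1/2]
  r2: [   0    0    1    0    0]
  r3: [   0    0    0    0    0]
Fix exponent of X5 at 1, X4 at 0; solve each RREF row for its pivot's exponent:
  r0: exp(X1) + (-1/2)·1 = 0 ⇒ exp(X1) = 1/2
  r1: exp(X2) + (1/2)·1 = 0 ⇒ exp(X2) = -1/2
  r2: exp(X3) + (0)·1 = 0 ⇒ exp(X3) = 0
Π_2 = X1^(1/2) · X2^(-1/2) · X5

["1/2", "-1/2", "0", "0", "1"]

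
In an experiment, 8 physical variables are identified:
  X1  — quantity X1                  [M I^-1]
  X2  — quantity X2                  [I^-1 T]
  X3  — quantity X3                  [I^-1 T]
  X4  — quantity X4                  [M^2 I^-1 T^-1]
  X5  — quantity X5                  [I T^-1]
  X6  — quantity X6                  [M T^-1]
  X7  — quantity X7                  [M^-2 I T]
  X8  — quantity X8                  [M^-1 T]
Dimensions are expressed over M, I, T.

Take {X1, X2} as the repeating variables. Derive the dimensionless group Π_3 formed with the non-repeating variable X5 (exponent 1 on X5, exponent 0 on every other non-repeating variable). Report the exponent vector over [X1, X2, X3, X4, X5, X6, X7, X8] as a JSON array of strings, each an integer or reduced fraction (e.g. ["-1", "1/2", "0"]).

["0", "1", "0", "0", "1", "0", "0", "0"]

Write exponents as rows M,I,T / cols X1,X2,X3,X4,X5,X6,X7,X8:
  M: [ 1  0  0  2  0  1 -2 -1]
  I: [-1 -1 -1 -1  1  0  1  0]
  T: [ 0  1  1 -1 -1 -1  1  1]
Row reduction gives pivot columns X1,X2; rank = 2
Pivot set = {X1,X2}, free = {X3,X4,X5,X6,X7,X8}
RREF:
  r0: [   1    0    0    2    0    1   -2   -1]
  r1: [   0    1    1   -1   -1   -1    1    1]
  r2: [   0    0    0    0    0    0    0    0]
Fix exponent of X5 at 1, X3 at 0, X4 at 0, X6 at 0, X7 at 0, X8 at 0; solve each RREF row for its pivot's exponent:
  r0: exp(X1) + (0)·1 = 0 ⇒ exp(X1) = 0
  r1: exp(X2) + (-1)·1 = 0 ⇒ exp(X2) = 1
Π_3 = X2 · X5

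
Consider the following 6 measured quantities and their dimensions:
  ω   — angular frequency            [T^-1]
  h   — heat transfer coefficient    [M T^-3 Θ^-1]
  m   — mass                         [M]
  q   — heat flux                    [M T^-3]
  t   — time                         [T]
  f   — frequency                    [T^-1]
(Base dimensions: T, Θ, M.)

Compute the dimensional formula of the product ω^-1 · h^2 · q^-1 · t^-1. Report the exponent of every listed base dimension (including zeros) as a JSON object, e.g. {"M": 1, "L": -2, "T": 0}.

Write exponents as rows T,Θ,M / cols ω,h,m,q,t,f:
  T: [-1 -3  0 -3  1 -1]
  Θ: [ 0 -1  0  0  0  0]
  M: [ 0  1  1  1  0  0]
  [T]: (-1)·-1+(2)·-3+(-1)·-3+(-1)·1 = -3
  [Θ]: (-1)·0+(2)·-1+(-1)·0+(-1)·0 = -2
  [M]: (-1)·0+(2)·1+(-1)·1+(-1)·0 = 1
⇒ T^-3 Θ^-2 M

{"T": -3, "Θ": -2, "M": 1}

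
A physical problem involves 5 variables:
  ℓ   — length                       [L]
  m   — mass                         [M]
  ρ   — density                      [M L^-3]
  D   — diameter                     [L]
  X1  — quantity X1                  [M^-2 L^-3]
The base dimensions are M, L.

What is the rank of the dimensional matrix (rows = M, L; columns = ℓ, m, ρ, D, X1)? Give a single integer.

Write exponents as rows M,L / cols ℓ,m,ρ,D,X1:
  M: [ 0  1  1  0 -2]
  L: [ 1  0 -3  1 -3]
RREF → pivots at {ℓ,m} ⇒ r = 2

2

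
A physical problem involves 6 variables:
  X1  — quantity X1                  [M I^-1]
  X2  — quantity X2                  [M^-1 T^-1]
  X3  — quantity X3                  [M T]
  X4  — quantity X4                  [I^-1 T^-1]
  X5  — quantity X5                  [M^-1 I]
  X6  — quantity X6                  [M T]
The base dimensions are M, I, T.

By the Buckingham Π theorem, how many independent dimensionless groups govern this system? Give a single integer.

Dimensional matrix (M×I×T by X1×X2×X3×X4×X5×X6):
  M: [ 1 -1  1  0 -1  1]
  I: [-1  0  0 -1  1  0]
  T: [ 0 -1  1 -1  0  1]
Echelon form has 2 nonzero rows (pivots: X1,X2)
Π count = n − r = 6 − 2 = 4

4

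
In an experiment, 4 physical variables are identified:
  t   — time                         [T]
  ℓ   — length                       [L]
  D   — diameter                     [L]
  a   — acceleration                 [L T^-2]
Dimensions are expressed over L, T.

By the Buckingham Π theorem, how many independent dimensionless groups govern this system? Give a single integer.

Dimensional matrix (L×T by t×ℓ×D×a):
  L: [ 0  1  1  1]
  T: [ 1  0  0 -2]
RREF → pivots at {t,ℓ} ⇒ r = 2
4 vars − rank 2 = 2 Π groups

2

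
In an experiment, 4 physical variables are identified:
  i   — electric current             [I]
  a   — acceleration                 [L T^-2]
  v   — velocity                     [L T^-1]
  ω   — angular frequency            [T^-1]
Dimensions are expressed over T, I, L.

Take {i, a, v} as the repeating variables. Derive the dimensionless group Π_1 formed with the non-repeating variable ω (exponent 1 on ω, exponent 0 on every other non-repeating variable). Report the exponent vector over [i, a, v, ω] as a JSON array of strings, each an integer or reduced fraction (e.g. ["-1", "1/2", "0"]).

Write exponents as rows T,I,L / cols i,a,v,ω:
  T: [ 0 -2 -1 -1]
  I: [ 1  0  0  0]
  L: [ 0  1  1  0]
Row reduction gives pivot columns i,a,v; rank = 3
Repeat: i,a,v; free: ω
RREF:
  r0: [   1    0    0    0]
  r1: [   0    1    0    1]
  r2: [   0    0    1   -1]
Fix exponent of ω at 1; solve each RREF row for its pivot's exponent:
  r0: exp(i) + (0)·1 = 0 ⇒ exp(i) = 0
  r1: exp(a) + (1)·1 = 0 ⇒ exp(a) = -1
  r2: exp(v) + (-1)·1 = 0 ⇒ exp(v) = 1
Π_1 = a^-1 · v · ω

["0", "-1", "1", "1"]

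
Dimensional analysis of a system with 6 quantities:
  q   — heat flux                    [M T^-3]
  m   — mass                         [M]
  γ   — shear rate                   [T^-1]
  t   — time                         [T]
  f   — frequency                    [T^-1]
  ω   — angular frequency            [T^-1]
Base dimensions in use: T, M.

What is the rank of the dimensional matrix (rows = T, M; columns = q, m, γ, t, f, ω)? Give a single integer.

2

Write exponents as rows T,M / cols q,m,γ,t,f,ω:
  T: [-3  0 -1  1 -1 -1]
  M: [ 1  1  0  0  0  0]
RREF → pivots at {q,m} ⇒ r = 2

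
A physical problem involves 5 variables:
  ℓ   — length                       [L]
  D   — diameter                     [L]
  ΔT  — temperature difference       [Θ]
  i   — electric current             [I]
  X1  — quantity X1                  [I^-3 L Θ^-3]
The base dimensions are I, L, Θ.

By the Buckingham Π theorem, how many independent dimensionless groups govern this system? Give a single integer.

Dimensional matrix (I×L×Θ by ℓ×D×ΔT×i×X1):
  I: [ 0  0  0  1 -3]
  L: [ 1  1  0  0  1]
  Θ: [ 0  0  1  0 -3]
Row reduction gives pivot columns ℓ,ΔT,i; rank = 3
Π count = n − r = 5 − 3 = 2

2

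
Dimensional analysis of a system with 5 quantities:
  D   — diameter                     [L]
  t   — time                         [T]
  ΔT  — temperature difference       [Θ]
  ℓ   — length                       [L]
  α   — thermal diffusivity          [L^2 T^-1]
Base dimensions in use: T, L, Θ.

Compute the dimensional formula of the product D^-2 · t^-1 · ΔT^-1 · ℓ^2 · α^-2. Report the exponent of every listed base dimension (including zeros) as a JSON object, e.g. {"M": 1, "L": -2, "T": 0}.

{"T": 1, "L": -4, "Θ": -1}

Write exponents as rows T,L,Θ / cols D,t,ΔT,ℓ,α:
  T: [ 0  1  0  0 -1]
  L: [ 1  0  0  1  2]
  Θ: [ 0  0  1  0  0]
  [T]: (-2)·0+(-1)·1+(-1)·0+(2)·0+(-2)·-1 = 1
  [L]: (-2)·1+(-1)·0+(-1)·0+(2)·1+(-2)·2 = -4
  [Θ]: (-2)·0+(-1)·0+(-1)·1+(2)·0+(-2)·0 = -1
⇒ T L^-4 Θ^-1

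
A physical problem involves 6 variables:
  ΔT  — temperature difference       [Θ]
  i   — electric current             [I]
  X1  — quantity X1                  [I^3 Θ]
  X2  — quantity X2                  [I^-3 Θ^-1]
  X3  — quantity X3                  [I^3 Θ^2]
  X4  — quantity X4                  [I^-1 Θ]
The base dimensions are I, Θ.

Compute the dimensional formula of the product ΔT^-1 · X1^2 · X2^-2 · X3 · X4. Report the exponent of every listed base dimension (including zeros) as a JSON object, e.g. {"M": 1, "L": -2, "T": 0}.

{"I": 14, "Θ": 6}

Exponent matrix [I,Θ] × [ΔT,i,X1,X2,X3,X4]:
  I: [ 0  1  3 -3  3 -1]
  Θ: [ 1  0  1 -1  2  1]
  [I]: (-1)·0+(2)·3+(-2)·-3+(1)·3+(1)·-1 = 14
  [Θ]: (-1)·1+(2)·1+(-2)·-1+(1)·2+(1)·1 = 6
⇒ I^14 Θ^6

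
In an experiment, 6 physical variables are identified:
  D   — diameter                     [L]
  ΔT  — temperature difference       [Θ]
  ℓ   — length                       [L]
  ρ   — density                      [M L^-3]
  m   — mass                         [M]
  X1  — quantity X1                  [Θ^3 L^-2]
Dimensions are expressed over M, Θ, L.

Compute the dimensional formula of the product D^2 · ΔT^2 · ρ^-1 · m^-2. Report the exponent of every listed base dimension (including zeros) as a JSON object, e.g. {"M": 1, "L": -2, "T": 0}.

Dimensional matrix (M×Θ×L by D×ΔT×ℓ×ρ×m×X1):
  M: [ 0  0  0  1  1  0]
  Θ: [ 0  1  0  0  0  3]
  L: [ 1  0  1 -3  0 -2]
  [M]: (2)·0+(2)·0+(-1)·1+(-2)·1 = -3
  [Θ]: (2)·0+(2)·1+(-1)·0+(-2)·0 = 2
  [L]: (2)·1+(2)·0+(-1)·-3+(-2)·0 = 5
⇒ M^-3 Θ^2 L^5

{"M": -3, "Θ": 2, "L": 5}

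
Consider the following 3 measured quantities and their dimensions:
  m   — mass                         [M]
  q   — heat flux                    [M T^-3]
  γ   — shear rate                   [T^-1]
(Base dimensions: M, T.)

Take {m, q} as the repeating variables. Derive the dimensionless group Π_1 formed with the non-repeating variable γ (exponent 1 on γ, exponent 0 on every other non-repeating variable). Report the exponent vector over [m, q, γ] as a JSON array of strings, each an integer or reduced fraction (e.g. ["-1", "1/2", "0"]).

Exponent matrix [M,T] × [m,q,γ]:
  M: [ 1  1  0]
  T: [ 0 -3 -1]
Row reduction gives pivot columns m,q; rank = 2
Repeat: m,q; free: γ
RREF:
  r0: [   1    0 -1/3]
  r1: [   0    1  1/3]
Fix exponent of γ at 1; solve each RREF row for its pivot's exponent:
  r0: exp(m) + (-1/3)·1 = 0 ⇒ exp(m) = 1/3
  r1: exp(q) + (1/3)·1 = 0 ⇒ exp(q) = -1/3
Π_1 = m^(1/3) · q^(-1/3) · γ

["1/3", "-1/3", "1"]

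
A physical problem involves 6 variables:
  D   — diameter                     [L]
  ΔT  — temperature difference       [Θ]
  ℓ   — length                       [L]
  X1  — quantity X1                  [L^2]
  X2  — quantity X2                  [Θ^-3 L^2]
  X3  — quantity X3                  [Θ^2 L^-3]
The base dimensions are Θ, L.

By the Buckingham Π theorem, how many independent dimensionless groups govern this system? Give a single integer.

4

Write exponents as rows Θ,L / cols D,ΔT,ℓ,X1,X2,X3:
  Θ: [ 0  1  0  0 -3  2]
  L: [ 1  0  1  2  2 -3]
Row reduction gives pivot columns D,ΔT; rank = 2
Π count = n − r = 6 − 2 = 4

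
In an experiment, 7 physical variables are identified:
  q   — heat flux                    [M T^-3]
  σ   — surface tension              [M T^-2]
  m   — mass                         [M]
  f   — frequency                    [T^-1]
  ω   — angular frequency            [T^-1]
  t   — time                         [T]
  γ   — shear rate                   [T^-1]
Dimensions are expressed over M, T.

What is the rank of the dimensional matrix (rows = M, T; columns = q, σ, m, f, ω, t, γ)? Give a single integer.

2

Write exponents as rows M,T / cols q,σ,m,f,ω,t,γ:
  M: [ 1  1  1  0  0  0  0]
  T: [-3 -2  0 -1 -1  1 -1]
RREF → pivots at {q,σ} ⇒ r = 2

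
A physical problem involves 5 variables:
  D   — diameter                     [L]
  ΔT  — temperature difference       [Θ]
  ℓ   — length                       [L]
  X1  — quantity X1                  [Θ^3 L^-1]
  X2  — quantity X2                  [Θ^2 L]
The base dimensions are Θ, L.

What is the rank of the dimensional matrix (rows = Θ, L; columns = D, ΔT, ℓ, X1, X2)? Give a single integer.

Dimensional matrix (Θ×L by D×ΔT×ℓ×X1×X2):
  Θ: [ 0  1  0  3  2]
  L: [ 1  0  1 -1  1]
Echelon form has 2 nonzero rows (pivots: D,ΔT)

2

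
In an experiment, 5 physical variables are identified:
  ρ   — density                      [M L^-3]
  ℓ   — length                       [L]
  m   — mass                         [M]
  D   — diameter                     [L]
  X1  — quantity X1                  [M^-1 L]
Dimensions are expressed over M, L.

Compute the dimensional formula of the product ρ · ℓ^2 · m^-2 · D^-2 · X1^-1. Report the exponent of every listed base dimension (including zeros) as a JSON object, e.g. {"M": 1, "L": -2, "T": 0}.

{"M": 0, "L": -4}

Dimensional matrix (M×L by ρ×ℓ×m×D×X1):
  M: [ 1  0  1  0 -1]
  L: [-3  1  0  1  1]
  [M]: (1)·1+(2)·0+(-2)·1+(-2)·0+(-1)·-1 = 0
  [L]: (1)·-3+(2)·1+(-2)·0+(-2)·1+(-1)·1 = -4
⇒ L^-4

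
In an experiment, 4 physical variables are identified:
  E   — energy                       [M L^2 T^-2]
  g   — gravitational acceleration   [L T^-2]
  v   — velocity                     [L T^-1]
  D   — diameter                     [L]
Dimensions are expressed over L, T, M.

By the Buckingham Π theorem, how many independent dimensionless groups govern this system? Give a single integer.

Dimensional matrix (L×T×M by E×g×v×D):
  L: [ 2  1  1  1]
  T: [-2 -2 -1  0]
  M: [ 1  0  0  0]
RREF → pivots at {E,g,v} ⇒ r = 3
n=4, r=3 ⇒ 1 dimensionless group

1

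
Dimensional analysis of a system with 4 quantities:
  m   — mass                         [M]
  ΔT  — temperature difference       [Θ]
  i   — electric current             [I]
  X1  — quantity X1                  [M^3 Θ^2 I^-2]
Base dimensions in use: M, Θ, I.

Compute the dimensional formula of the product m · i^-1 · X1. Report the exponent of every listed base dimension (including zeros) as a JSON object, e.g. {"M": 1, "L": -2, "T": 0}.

{"M": 4, "Θ": 2, "I": -3}

Exponent matrix [M,Θ,I] × [m,ΔT,i,X1]:
  M: [ 1  0  0  3]
  Θ: [ 0  1  0  2]
  I: [ 0  0  1 -2]
  [M]: (1)·1+(-1)·0+(1)·3 = 4
  [Θ]: (1)·0+(-1)·0+(1)·2 = 2
  [I]: (1)·0+(-1)·1+(1)·-2 = -3
⇒ M^4 Θ^2 I^-3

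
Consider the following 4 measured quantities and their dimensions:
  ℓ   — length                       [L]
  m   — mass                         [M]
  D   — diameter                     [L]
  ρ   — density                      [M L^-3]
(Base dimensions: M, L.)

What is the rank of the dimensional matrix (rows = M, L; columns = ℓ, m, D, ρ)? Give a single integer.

2

Write exponents as rows M,L / cols ℓ,m,D,ρ:
  M: [ 0  1  0  1]
  L: [ 1  0  1 -3]
RREF → pivots at {ℓ,m} ⇒ r = 2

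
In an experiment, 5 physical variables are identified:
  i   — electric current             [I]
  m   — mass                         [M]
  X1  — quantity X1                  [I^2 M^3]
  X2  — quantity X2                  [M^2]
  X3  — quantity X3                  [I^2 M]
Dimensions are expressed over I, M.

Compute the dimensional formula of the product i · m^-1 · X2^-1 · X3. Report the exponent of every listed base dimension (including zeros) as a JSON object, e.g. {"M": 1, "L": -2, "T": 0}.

Exponent matrix [I,M] × [i,m,X1,X2,X3]:
  I: [ 1  0  2  0  2]
  M: [ 0  1  3  2  1]
  [I]: (1)·1+(-1)·0+(-1)·0+(1)·2 = 3
  [M]: (1)·0+(-1)·1+(-1)·2+(1)·1 = -2
⇒ I^3 M^-2

{"I": 3, "M": -2}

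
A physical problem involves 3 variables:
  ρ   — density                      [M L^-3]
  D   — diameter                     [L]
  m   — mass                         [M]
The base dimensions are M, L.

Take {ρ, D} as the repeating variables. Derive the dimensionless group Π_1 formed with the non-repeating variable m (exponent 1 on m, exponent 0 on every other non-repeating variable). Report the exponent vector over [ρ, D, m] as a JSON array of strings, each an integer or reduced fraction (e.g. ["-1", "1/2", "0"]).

Exponent matrix [M,L] × [ρ,D,m]:
  M: [ 1  0  1]
  L: [-3  1  0]
Echelon form has 2 nonzero rows (pivots: ρ,D)
Pivot set = {ρ,D}, free = {m}
RREF:
  r0: [   1    0    1]
  r1: [   0    1    3]
Fix exponent of m at 1; solve each RREF row for its pivot's exponent:
  r0: exp(ρ) + (1)·1 = 0 ⇒ exp(ρ) = -1
  r1: exp(D) + (3)·1 = 0 ⇒ exp(D) = -3
Π_1 = ρ^-1 · D^-3 · m

["-1", "-3", "1"]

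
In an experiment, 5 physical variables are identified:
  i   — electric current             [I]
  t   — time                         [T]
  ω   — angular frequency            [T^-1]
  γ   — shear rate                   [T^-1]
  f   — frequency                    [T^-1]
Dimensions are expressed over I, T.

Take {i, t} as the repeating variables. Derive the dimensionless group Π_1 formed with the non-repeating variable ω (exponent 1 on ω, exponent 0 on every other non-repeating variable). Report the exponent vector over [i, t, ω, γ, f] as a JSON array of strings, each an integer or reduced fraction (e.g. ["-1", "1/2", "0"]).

Write exponents as rows I,T / cols i,t,ω,γ,f:
  I: [ 1  0  0  0  0]
  T: [ 0  1 -1 -1 -1]
Echelon form has 2 nonzero rows (pivots: i,t)
Repeat: i,t; free: ω,γ,f
RREF:
  r0: [   1    0    0    0    0]
  r1: [   0    1   -1   -1   -1]
Fix exponent of ω at 1, γ at 0, f at 0; solve each RREF row for its pivot's exponent:
  r0: exp(i) + (0)·1 = 0 ⇒ exp(i) = 0
  r1: exp(t) + (-1)·1 = 0 ⇒ exp(t) = 1
Π_1 = t · ω

["0", "1", "1", "0", "0"]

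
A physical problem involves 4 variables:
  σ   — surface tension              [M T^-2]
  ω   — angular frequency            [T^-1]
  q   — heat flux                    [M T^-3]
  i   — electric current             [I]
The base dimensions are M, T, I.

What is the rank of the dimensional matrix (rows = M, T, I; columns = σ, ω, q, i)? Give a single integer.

3

Write exponents as rows M,T,I / cols σ,ω,q,i:
  M: [ 1  0  1  0]
  T: [-2 -1 -3  0]
  I: [ 0  0  0  1]
Row reduction gives pivot columns σ,ω,i; rank = 3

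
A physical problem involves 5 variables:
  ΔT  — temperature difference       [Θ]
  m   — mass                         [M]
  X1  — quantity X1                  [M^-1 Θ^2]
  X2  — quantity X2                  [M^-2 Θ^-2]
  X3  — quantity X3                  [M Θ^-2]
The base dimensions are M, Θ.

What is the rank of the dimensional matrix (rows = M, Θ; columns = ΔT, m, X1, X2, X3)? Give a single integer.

Exponent matrix [M,Θ] × [ΔT,m,X1,X2,X3]:
  M: [ 0  1 -1 -2  1]
  Θ: [ 1  0  2 -2 -2]
Echelon form has 2 nonzero rows (pivots: ΔT,m)

2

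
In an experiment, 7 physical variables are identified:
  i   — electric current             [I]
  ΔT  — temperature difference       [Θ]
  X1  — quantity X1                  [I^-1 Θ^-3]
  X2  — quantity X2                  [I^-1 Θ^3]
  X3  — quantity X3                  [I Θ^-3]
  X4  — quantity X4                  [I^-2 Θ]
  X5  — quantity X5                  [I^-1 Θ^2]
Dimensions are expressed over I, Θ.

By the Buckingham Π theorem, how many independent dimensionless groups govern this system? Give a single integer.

5

Exponent matrix [I,Θ] × [i,ΔT,X1,X2,X3,X4,X5]:
  I: [ 1  0 -1 -1  1 -2 -1]
  Θ: [ 0  1 -3  3 -3  1  2]
Echelon form has 2 nonzero rows (pivots: i,ΔT)
Π count = n − r = 7 − 2 = 5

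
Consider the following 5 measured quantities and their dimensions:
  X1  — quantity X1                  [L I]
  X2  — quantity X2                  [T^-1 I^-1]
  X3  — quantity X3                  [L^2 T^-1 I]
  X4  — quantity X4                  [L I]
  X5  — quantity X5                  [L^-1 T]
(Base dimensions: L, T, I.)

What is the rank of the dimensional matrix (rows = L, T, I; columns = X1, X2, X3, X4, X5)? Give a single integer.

2

Dimensional matrix (L×T×I by X1×X2×X3×X4×X5):
  L: [ 1  0  2  1 -1]
  T: [ 0 -1 -1  0  1]
  I: [ 1 -1  1  1  0]
Echelon form has 2 nonzero rows (pivots: X1,X2)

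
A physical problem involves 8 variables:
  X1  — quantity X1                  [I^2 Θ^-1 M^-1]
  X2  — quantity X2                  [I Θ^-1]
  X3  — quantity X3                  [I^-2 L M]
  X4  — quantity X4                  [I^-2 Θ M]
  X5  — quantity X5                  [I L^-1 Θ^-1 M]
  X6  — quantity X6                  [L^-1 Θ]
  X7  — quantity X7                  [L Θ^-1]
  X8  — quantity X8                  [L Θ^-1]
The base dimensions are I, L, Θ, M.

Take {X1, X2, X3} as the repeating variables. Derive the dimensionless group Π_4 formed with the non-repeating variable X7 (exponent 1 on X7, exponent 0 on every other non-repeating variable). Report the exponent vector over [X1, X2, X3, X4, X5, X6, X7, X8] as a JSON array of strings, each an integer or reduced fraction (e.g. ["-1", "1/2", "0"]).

["-1", "0", "-1", "0", "0", "0", "1", "0"]

Write exponents as rows I,L,Θ,M / cols X1,X2,X3,X4,X5,X6,X7,X8:
  I: [ 2  1 -2 -2  1  0  0  0]
  L: [ 0  0  1  0 -1 -1  1  1]
  Θ: [-1 -1  0  1 -1  1 -1 -1]
  M: [-1  0  1  1  1  0  0  0]
Echelon form has 3 nonzero rows (pivots: X1,X2,X3)
Pivot set = {X1,X2,X3}, free = {X4,X5,X6,X7,X8}
RREF:
  r0: [   1    0    0   -1   -2   -1    1    1]
  r1: [   0    1    0    0    3    0    0    0]
  r2: [   0    0    1    0   -1   -1    1    1]
  r3: [   0    0    0    0    0    0    0    0]
Fix exponent of X7 at 1, X4 at 0, X5 at 0, X6 at 0, X8 at 0; solve each RREF row for its pivot's exponent:
  r0: exp(X1) + (1)·1 = 0 ⇒ exp(X1) = -1
  r1: exp(X2) + (0)·1 = 0 ⇒ exp(X2) = 0
  r2: exp(X3) + (1)·1 = 0 ⇒ exp(X3) = -1
Π_4 = X1^-1 · X3^-1 · X7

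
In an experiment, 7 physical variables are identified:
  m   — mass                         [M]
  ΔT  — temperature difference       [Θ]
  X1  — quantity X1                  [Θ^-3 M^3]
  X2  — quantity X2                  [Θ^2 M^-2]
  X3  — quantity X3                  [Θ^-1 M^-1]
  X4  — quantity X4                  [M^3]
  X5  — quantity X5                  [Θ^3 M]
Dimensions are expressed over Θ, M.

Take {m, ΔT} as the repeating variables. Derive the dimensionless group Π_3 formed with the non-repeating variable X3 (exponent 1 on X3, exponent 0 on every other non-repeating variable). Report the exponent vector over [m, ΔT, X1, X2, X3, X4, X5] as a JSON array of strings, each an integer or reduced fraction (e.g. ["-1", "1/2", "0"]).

Dimensional matrix (Θ×M by m×ΔT×X1×X2×X3×X4×X5):
  Θ: [ 0  1 -3  2 -1  0  3]
  M: [ 1  0  3 -2 -1  3  1]
Echelon form has 2 nonzero rows (pivots: m,ΔT)
Repeat: m,ΔT; free: X1,X2,X3,X4,X5
RREF:
  r0: [   1    0    3   -2   -1    3    1]
  r1: [   0    1   -3    2   -1    0    3]
Fix exponent of X3 at 1, X1 at 0, X2 at 0, X4 at 0, X5 at 0; solve each RREF row for its pivot's exponent:
  r0: exp(m) + (-1)·1 = 0 ⇒ exp(m) = 1
  r1: exp(ΔT) + (-1)·1 = 0 ⇒ exp(ΔT) = 1
Π_3 = m · ΔT · X3

["1", "1", "0", "0", "1", "0", "0"]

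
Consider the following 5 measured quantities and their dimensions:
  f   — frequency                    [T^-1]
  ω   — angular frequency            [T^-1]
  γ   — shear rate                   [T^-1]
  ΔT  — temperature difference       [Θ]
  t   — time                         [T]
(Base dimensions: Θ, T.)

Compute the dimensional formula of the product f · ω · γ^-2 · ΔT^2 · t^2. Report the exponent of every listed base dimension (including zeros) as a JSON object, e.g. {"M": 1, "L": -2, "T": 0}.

{"Θ": 2, "T": 2}

Dimensional matrix (Θ×T by f×ω×γ×ΔT×t):
  Θ: [ 0  0  0  1  0]
  T: [-1 -1 -1  0  1]
  [Θ]: (1)·0+(1)·0+(-2)·0+(2)·1+(2)·0 = 2
  [T]: (1)·-1+(1)·-1+(-2)·-1+(2)·0+(2)·1 = 2
⇒ Θ^2 T^2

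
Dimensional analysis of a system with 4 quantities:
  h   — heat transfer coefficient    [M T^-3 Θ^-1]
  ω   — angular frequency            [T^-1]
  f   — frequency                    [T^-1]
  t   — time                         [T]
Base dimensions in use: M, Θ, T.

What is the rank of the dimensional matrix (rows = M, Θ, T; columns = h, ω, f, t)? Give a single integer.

2

Write exponents as rows M,Θ,T / cols h,ω,f,t:
  M: [ 1  0  0  0]
  Θ: [-1  0  0  0]
  T: [-3 -1 -1  1]
Row reduction gives pivot columns h,ω; rank = 2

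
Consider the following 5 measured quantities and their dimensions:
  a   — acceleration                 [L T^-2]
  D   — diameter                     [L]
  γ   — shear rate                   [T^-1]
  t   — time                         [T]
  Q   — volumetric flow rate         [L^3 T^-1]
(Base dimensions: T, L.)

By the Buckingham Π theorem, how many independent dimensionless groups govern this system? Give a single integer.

Write exponents as rows T,L / cols a,D,γ,t,Q:
  T: [-2  0 -1  1 -1]
  L: [ 1  1  0  0  3]
RREF → pivots at {a,D} ⇒ r = 2
Π count = n − r = 5 − 2 = 3

3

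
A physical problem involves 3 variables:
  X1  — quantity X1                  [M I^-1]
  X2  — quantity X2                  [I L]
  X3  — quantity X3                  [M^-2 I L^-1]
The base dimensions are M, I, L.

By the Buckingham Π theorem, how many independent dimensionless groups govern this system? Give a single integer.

1

Write exponents as rows M,I,L / cols X1,X2,X3:
  M: [ 1  0 -2]
  I: [-1  1  1]
  L: [ 0  1 -1]
Row reduction gives pivot columns X1,X2; rank = 2
3 vars − rank 2 = 1 Π group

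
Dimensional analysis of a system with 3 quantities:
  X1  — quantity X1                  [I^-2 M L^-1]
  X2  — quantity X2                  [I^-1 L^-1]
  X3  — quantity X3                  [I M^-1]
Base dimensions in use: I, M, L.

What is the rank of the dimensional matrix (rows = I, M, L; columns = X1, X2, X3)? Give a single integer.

2

Exponent matrix [I,M,L] × [X1,X2,X3]:
  I: [-2 -1  1]
  M: [ 1  0 -1]
  L: [-1 -1  0]
RREF → pivots at {X1,X2} ⇒ r = 2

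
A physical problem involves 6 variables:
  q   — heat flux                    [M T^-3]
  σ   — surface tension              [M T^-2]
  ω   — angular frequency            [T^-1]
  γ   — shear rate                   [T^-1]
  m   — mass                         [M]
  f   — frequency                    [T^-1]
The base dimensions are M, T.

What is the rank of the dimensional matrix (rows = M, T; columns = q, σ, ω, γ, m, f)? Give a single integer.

Write exponents as rows M,T / cols q,σ,ω,γ,m,f:
  M: [ 1  1  0  0  1  0]
  T: [-3 -2 -1 -1  0 -1]
Row reduction gives pivot columns q,σ; rank = 2

2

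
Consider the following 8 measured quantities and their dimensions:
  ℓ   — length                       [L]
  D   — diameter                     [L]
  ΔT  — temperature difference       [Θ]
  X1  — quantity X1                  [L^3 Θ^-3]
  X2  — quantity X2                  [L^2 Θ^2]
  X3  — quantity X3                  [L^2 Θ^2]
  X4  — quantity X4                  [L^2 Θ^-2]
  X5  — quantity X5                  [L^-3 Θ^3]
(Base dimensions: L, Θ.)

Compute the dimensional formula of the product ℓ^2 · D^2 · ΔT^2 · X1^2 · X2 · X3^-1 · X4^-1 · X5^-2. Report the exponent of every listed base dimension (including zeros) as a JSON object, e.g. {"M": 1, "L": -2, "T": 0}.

{"L": 14, "Θ": -8}

Write exponents as rows L,Θ / cols ℓ,D,ΔT,X1,X2,X3,X4,X5:
  L: [ 1  1  0  3  2  2  2 -3]
  Θ: [ 0  0  1 -3  2  2 -2  3]
  [L]: (2)·1+(2)·1+(2)·0+(2)·3+(1)·2+(-1)·2+(-1)·2+(-2)·-3 = 14
  [Θ]: (2)·0+(2)·0+(2)·1+(2)·-3+(1)·2+(-1)·2+(-1)·-2+(-2)·3 = -8
⇒ L^14 Θ^-8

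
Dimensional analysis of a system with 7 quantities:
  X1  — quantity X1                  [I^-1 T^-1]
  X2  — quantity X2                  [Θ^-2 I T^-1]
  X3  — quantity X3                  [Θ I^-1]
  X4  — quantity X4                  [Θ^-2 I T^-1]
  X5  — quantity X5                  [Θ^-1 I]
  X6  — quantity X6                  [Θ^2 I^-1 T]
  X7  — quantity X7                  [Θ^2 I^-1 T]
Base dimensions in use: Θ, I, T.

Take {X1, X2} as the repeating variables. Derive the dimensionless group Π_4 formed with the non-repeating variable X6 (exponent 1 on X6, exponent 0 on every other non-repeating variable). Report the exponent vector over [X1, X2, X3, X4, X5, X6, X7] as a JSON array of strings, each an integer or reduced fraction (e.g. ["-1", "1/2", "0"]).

Write exponents as rows Θ,I,T / cols X1,X2,X3,X4,X5,X6,X7:
  Θ: [ 0 -2  1 -2 -1  2  2]
  I: [-1  1 -1  1  1 -1 -1]
  T: [-1 -1  0 -1  0  1  1]
Echelon form has 2 nonzero rows (pivots: X1,X2)
Repeat: X1,X2; free: X3,X4,X5,X6,X7
RREF:
  r0: [   1    0  1/2    0 -1/2    0    0]
  r1: [   0    1 -1/2    1  1/2   -1   -1]
  r2: [   0    0    0    0    0    0    0]
Fix exponent of X6 at 1, X3 at 0, X4 at 0, X5 at 0, X7 at 0; solve each RREF row for its pivot's exponent:
  r0: exp(X1) + (0)·1 = 0 ⇒ exp(X1) = 0
  r1: exp(X2) + (-1)·1 = 0 ⇒ exp(X2) = 1
Π_4 = X2 · X6

["0", "1", "0", "0", "0", "1", "0"]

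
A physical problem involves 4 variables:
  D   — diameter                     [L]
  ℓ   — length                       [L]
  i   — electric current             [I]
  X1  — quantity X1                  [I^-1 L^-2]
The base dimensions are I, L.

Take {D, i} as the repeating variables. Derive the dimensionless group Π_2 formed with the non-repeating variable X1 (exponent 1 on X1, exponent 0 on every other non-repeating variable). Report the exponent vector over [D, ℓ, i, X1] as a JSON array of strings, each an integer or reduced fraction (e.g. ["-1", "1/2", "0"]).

["2", "0", "1", "1"]

Dimensional matrix (I×L by D×ℓ×i×X1):
  I: [ 0  0  1 -1]
  L: [ 1  1  0 -2]
RREF → pivots at {D,i} ⇒ r = 2
Pivot set = {D,i}, free = {ℓ,X1}
RREF:
  r0: [   1    1    0   -2]
  r1: [   0    0    1   -1]
Fix exponent of X1 at 1, ℓ at 0; solve each RREF row for its pivot's exponent:
  r0: exp(D) + (-2)·1 = 0 ⇒ exp(D) = 2
  r1: exp(i) + (-1)·1 = 0 ⇒ exp(i) = 1
Π_2 = D^2 · i · X1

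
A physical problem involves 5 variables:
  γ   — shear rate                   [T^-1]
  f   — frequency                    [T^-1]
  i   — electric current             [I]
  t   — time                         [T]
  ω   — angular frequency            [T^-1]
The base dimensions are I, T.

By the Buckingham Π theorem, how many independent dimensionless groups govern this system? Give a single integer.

Exponent matrix [I,T] × [γ,f,i,t,ω]:
  I: [ 0  0  1  0  0]
  T: [-1 -1  0  1 -1]
RREF → pivots at {γ,i} ⇒ r = 2
n=5, r=2 ⇒ 3 dimensionless groups

3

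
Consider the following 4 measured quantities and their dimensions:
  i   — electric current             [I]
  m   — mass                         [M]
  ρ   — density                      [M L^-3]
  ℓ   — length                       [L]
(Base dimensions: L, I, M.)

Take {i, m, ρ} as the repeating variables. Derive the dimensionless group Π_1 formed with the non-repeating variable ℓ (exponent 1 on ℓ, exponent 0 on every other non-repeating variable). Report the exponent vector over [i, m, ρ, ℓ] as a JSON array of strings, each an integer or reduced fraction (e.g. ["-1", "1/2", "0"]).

Dimensional matrix (L×I×M by i×m×ρ×ℓ):
  L: [ 0  0 -3  1]
  I: [ 1  0  0  0]
  M: [ 0  1  1  0]
Row reduction gives pivot columns i,m,ρ; rank = 3
Repeat: i,m,ρ; free: ℓ
RREF:
  r0: [   1    0    0    0]
  r1: [   0    1    0  1/3]
  r2: [   0    0    1 -1/3]
Fix exponent of ℓ at 1; solve each RREF row for its pivot's exponent:
  r0: exp(i) + (0)·1 = 0 ⇒ exp(i) = 0
  r1: exp(m) + (1/3)·1 = 0 ⇒ exp(m) = -1/3
  r2: exp(ρ) + (-1/3)·1 = 0 ⇒ exp(ρ) = 1/3
Π_1 = m^(-1/3) · ρ^(1/3) · ℓ

["0", "-1/3", "1/3", "1"]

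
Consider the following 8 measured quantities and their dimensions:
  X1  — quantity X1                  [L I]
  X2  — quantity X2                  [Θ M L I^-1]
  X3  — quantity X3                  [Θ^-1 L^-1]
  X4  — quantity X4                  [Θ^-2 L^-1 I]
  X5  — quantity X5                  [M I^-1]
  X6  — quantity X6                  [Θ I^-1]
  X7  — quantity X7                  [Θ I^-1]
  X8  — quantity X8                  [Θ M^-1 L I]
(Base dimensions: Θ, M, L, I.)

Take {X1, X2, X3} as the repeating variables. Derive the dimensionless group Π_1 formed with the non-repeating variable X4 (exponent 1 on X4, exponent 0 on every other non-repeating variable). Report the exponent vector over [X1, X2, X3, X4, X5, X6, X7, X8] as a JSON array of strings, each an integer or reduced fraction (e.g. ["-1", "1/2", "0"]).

["-1", "0", "-2", "1", "0", "0", "0", "0"]

Dimensional matrix (Θ×M×L×I by X1×X2×X3×X4×X5×X6×X7×X8):
  Θ: [ 0  1 -1 -2  0  1  1  1]
  M: [ 0  1  0  0  1  0  0 -1]
  L: [ 1  1 -1 -1  0  0  0  1]
  I: [ 1 -1  0  1 -1 -1 -1  1]
Echelon form has 3 nonzero rows (pivots: X1,X2,X3)
Pivot set = {X1,X2,X3}, free = {X4,X5,X6,X7,X8}
RREF:
  r0: [   1    0    0    1    0   -1   -1    0]
  r1: [   0    1    0    0    1    0    0   -1]
  r2: [   0    0    1    2    1   -1   -1   -2]
  r3: [   0    0    0    0    0    0    0    0]
Fix exponent of X4 at 1, X5 at 0, X6 at 0, X7 at 0, X8 at 0; solve each RREF row for its pivot's exponent:
  r0: exp(X1) + (1)·1 = 0 ⇒ exp(X1) = -1
  r1: exp(X2) + (0)·1 = 0 ⇒ exp(X2) = 0
  r2: exp(X3) + (2)·1 = 0 ⇒ exp(X3) = -2
Π_1 = X1^-1 · X3^-2 · X4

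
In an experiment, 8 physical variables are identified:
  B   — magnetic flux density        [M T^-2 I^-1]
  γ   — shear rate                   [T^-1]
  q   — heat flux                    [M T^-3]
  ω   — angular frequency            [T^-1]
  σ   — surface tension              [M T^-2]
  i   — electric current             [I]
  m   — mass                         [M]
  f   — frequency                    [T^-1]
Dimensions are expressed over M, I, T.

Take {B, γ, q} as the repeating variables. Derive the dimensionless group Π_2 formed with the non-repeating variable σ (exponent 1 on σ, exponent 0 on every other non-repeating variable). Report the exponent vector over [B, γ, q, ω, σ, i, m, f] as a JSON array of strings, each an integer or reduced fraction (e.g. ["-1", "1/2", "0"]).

["0", "1", "-1", "0", "1", "0", "0", "0"]

Exponent matrix [M,I,T] × [B,γ,q,ω,σ,i,m,f]:
  M: [ 1  0  1  0  1  0  1  0]
  I: [-1  0  0  0  0  1  0  0]
  T: [-2 -1 -3 -1 -2  0  0 -1]
Row reduction gives pivot columns B,γ,q; rank = 3
Repeat: B,γ,q; free: ω,σ,i,m,f
RREF:
  r0: [   1    0    0    0    0   -1    0    0]
  r1: [   0    1    0    1   -1   -1   -3    1]
  r2: [   0    0    1    0    1    1    1    0]
Fix exponent of σ at 1, ω at 0, i at 0, m at 0, f at 0; solve each RREF row for its pivot's exponent:
  r0: exp(B) + (0)·1 = 0 ⇒ exp(B) = 0
  r1: exp(γ) + (-1)·1 = 0 ⇒ exp(γ) = 1
  r2: exp(q) + (1)·1 = 0 ⇒ exp(q) = -1
Π_2 = γ · q^-1 · σ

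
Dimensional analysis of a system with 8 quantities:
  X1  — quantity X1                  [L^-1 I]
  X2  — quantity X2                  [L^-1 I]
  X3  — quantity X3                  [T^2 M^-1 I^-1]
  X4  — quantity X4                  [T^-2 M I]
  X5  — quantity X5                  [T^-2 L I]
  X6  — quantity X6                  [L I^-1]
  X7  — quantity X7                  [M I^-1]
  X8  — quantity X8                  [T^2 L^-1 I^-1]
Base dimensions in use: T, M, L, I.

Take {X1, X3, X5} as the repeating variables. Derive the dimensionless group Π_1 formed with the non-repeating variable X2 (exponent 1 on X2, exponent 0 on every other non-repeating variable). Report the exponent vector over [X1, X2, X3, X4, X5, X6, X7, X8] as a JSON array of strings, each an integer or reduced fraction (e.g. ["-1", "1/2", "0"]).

["-1", "1", "0", "0", "0", "0", "0", "0"]

Dimensional matrix (T×M×L×I by X1×X2×X3×X4×X5×X6×X7×X8):
  T: [ 0  0  2 -2 -2  0  0  2]
  M: [ 0  0 -1  1  0  0  1  0]
  L: [-1 -1  0  0  1  1  0 -1]
  I: [ 1  1 -1  1  1 -1 -1 -1]
Echelon form has 3 nonzero rows (pivots: X1,X3,X5)
Pivot set = {X1,X3,X5}, free = {X2,X4,X6,X7,X8}
RREF:
  r0: [   1    1    0    0    0   -1   -1    0]
  r1: [   0    0    1   -1    0    0   -1    0]
  r2: [   0    0    0    0    1    0   -1   -1]
  r3: [   0    0    0    0    0    0    0    0]
Fix exponent of X2 at 1, X4 at 0, X6 at 0, X7 at 0, X8 at 0; solve each RREF row for its pivot's exponent:
  r0: exp(X1) + (1)·1 = 0 ⇒ exp(X1) = -1
  r1: exp(X3) + (0)·1 = 0 ⇒ exp(X3) = 0
  r2: exp(X5) + (0)·1 = 0 ⇒ exp(X5) = 0
Π_1 = X1^-1 · X2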